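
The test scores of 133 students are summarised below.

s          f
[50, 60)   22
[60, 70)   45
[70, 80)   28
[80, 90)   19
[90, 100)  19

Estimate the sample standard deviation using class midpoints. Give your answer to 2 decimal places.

12.92

Midpoints: 55, 65, 75, 85, 95
n = 133, Σfm = 9655, mean = 72.5940
Σfm² = 722925
Σf(m − x̄)² = Σfm² − (Σfm)²/n = 722925 − 9655²/133 = 22030.0752
Sample variance = 22030.0752 / 132 = 166.8945
Standard deviation = √166.8945 = 12.9188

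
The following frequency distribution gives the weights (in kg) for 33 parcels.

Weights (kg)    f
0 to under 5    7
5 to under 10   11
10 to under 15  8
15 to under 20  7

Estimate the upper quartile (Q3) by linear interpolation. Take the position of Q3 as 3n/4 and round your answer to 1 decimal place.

14.2

Cumulative frequencies: 7, 18, 26, 33
n = 33; position = 3n/4 = 24.75.
This falls in the class 10 to under 15: L = 10, F = 18, f = 8, h = 5.
Upper quartile ≈ 10 + ((24.75 − 18) / 8) × 5 = 14.2188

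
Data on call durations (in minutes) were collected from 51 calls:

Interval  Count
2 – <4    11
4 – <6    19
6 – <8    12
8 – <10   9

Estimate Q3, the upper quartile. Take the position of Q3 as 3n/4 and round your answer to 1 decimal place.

Cumulative frequencies: 11, 30, 42, 51
n = 51; position = 3n/4 = 38.25.
This falls in the class 6 – <8: L = 6, F = 30, f = 12, h = 2.
Upper quartile ≈ 6 + ((38.25 − 30) / 12) × 2 = 7.3750

7.4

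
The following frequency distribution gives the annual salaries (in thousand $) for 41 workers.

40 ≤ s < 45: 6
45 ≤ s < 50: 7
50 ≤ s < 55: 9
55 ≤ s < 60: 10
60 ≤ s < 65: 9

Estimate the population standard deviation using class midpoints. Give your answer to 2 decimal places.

Midpoints: 42.5, 47.5, 52.5, 57.5, 62.5
n = 41, Σfm = 2197.5, mean = 53.5976
Σfm² = 119656.25
Σf(m − x̄)² = Σfm² − (Σfm)²/n = 119656.25 − 2197.5²/41 = 1875.6098
Population variance = 1875.6098 / 41 = 45.7466
Standard deviation = √45.7466 = 6.7636

6.76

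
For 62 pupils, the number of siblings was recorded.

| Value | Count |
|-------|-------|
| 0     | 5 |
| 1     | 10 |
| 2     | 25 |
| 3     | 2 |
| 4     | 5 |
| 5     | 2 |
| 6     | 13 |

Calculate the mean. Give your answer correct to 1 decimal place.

2.8

Values: 0, 1, 2, 3, 4, 5, 6
Σfx = 5×0 + 10×1 + 25×2 + 2×3 + 5×4 + 2×5 + 13×6 = 174
n = Σf = 62
Mean = 174 / 62 = 2.8065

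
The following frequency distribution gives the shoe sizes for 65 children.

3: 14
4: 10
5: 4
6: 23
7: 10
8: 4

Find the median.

6

Cumulative frequencies: 14, 24, 28, 51, 61, 65
n = 65, so the median is the value in position (n+1)/2 = 33.
Position 33 falls at value 6.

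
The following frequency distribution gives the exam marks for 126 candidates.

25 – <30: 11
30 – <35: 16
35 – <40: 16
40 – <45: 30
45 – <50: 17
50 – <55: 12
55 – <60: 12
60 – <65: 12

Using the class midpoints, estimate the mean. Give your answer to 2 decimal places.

44.25

Midpoints: 27.5, 32.5, 37.5, 42.5, 47.5, 52.5, 57.5, 62.5
Σfm = 11×27.5 + 16×32.5 + 16×37.5 + 30×42.5 + 17×47.5 + 12×52.5 + 12×57.5 + 12×62.5 = 5575
n = Σf = 126
Mean = 5575 / 126 = 44.2460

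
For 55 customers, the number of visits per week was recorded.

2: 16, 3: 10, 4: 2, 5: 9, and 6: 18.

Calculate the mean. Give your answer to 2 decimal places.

Values: 2, 3, 4, 5, 6
Σfx = 16×2 + 10×3 + 2×4 + 9×5 + 18×6 = 223
n = Σf = 55
Mean = 223 / 55 = 4.0545

4.05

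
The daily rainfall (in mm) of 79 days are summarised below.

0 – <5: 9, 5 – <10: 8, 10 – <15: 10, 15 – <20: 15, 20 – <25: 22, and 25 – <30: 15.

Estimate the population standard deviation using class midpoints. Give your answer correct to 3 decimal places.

Midpoints: 2.5, 7.5, 12.5, 17.5, 22.5, 27.5
n = 79, Σfm = 1377.5, mean = 17.4367
Σfm² = 29143.75
Σf(m − x̄)² = Σfm² − (Σfm)²/n = 29143.75 − 1377.5²/79 = 5124.6835
Population variance = 5124.6835 / 79 = 64.8694
Standard deviation = √64.8694 = 8.0542

8.054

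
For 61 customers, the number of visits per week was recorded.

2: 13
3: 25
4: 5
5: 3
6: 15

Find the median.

Cumulative frequencies: 13, 38, 43, 46, 61
n = 61, so the median is the value in position (n+1)/2 = 31.
Position 31 falls at value 3.

3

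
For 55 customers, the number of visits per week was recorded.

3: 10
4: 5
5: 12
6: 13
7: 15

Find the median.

Cumulative frequencies: 10, 15, 27, 40, 55
n = 55, so the median is the value in position (n+1)/2 = 28.
Position 28 falls at value 6.

6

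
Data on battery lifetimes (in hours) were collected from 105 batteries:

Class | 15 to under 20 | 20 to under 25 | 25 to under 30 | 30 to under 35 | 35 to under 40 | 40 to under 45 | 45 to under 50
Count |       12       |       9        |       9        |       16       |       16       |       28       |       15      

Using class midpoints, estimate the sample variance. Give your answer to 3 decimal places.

93.324

Midpoints: 17.5, 22.5, 27.5, 32.5, 37.5, 42.5, 47.5
n = 105, Σfm = 3682.5, mean = 35.0714
Σfm² = 138856.25
Σf(m − x̄)² = Σfm² − (Σfm)²/n = 138856.25 − 3682.5²/105 = 9705.7143
Sample variance = 9705.7143 / 104 = 93.3242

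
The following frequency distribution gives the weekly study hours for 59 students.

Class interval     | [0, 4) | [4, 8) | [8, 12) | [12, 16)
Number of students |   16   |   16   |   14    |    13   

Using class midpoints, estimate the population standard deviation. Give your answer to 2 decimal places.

Midpoints: 2, 6, 10, 14
n = 59, Σfm = 450, mean = 7.6271
Σfm² = 4588
Σf(m − x̄)² = Σfm² − (Σfm)²/n = 4588 − 450²/59 = 1155.7966
Population variance = 1155.7966 / 59 = 19.5898
Standard deviation = √19.5898 = 4.4260

4.43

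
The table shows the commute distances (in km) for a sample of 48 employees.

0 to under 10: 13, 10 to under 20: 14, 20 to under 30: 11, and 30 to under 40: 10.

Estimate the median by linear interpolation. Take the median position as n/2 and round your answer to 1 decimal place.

Cumulative frequencies: 13, 27, 38, 48
n = 48; position = n/2 = 24.
This falls in the class 10 to under 20: L = 10, F = 13, f = 14, h = 10.
Median ≈ 10 + ((24 − 13) / 14) × 10 = 17.8571

17.9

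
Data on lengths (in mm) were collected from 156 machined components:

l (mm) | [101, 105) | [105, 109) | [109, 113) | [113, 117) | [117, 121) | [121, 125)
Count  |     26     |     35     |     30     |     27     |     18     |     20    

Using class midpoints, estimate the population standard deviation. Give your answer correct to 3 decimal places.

Midpoints: 103, 107, 111, 115, 119, 123
n = 156, Σfm = 17460, mean = 111.9231
Σfm² = 1960732
Σf(m − x̄)² = Σfm² − (Σfm)²/n = 1960732 − 17460²/156 = 6555.0769
Population variance = 6555.0769 / 156 = 42.0197
Standard deviation = √42.0197 = 6.4823

6.482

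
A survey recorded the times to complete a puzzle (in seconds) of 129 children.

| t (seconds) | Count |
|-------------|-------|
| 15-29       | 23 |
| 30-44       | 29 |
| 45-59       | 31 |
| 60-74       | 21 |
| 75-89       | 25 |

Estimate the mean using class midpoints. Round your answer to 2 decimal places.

51.53

Midpoints: 22, 37, 52, 67, 82
Σfm = 23×22 + 29×37 + 31×52 + 21×67 + 25×82 = 6648
n = Σf = 129
Mean = 6648 / 129 = 51.5349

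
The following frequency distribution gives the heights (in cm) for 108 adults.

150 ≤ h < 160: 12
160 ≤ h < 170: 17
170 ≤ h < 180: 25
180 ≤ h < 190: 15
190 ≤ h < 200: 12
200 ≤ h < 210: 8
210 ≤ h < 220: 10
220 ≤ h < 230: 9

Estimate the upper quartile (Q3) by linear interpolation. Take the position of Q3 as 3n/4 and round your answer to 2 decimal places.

200.00

Cumulative frequencies: 12, 29, 54, 69, 81, 89, 99, 108
n = 108; position = 3n/4 = 81.
This falls in the class 190 ≤ h < 200: L = 190, F = 69, f = 12, h = 10.
Upper quartile ≈ 190 + ((81 − 69) / 12) × 10 = 200.0000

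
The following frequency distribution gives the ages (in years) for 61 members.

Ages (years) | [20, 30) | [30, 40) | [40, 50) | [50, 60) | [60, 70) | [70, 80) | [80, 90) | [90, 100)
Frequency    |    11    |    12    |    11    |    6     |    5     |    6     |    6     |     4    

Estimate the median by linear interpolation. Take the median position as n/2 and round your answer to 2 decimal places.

46.82

Cumulative frequencies: 11, 23, 34, 40, 45, 51, 57, 61
n = 61; position = n/2 = 30.5.
This falls in the class [40, 50): L = 40, F = 23, f = 11, h = 10.
Median ≈ 40 + ((30.5 − 23) / 11) × 10 = 46.8182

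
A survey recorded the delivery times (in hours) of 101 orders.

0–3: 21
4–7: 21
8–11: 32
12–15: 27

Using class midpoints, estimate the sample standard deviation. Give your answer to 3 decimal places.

Midpoints: 1.5, 5.5, 9.5, 13.5
n = 101, Σfm = 815.5, mean = 8.0743
Σfm² = 8491.25
Σf(m − x̄)² = Σfm² − (Σfm)²/n = 8491.25 − 815.5²/101 = 1906.6931
Sample variance = 1906.6931 / 100 = 19.0669
Standard deviation = √19.0669 = 4.3666

4.367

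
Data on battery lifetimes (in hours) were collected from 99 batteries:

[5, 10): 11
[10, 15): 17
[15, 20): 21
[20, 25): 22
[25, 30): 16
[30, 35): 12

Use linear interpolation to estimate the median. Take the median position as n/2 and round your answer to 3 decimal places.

20.114

Cumulative frequencies: 11, 28, 49, 71, 87, 99
n = 99; position = n/2 = 49.5.
This falls in the class [20, 25): L = 20, F = 49, f = 22, h = 5.
Median ≈ 20 + ((49.5 − 49) / 22) × 5 = 20.1136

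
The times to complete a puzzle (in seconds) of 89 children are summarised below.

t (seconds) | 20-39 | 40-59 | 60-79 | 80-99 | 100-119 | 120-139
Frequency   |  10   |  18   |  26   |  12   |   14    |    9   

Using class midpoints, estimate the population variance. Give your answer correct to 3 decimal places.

Midpoints: 29.5, 49.5, 69.5, 89.5, 109.5, 129.5
n = 89, Σfm = 6765.5, mean = 76.0169
Σfm² = 593312.25
Σf(m − x̄)² = Σfm² − (Σfm)²/n = 593312.25 − 6765.5²/89 = 79020.2247
Population variance = 79020.2247 / 89 = 887.8677

887.868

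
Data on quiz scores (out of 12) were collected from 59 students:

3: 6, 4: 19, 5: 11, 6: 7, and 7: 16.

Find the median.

Cumulative frequencies: 6, 25, 36, 43, 59
n = 59, so the median is the value in position (n+1)/2 = 30.
Position 30 falls at value 5.

5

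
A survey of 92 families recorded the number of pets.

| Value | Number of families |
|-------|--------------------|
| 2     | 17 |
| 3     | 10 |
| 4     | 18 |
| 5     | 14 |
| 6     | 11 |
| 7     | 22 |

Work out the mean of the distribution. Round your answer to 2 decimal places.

4.63

Values: 2, 3, 4, 5, 6, 7
Σfx = 17×2 + 10×3 + 18×4 + 14×5 + 11×6 + 22×7 = 426
n = Σf = 92
Mean = 426 / 92 = 4.6304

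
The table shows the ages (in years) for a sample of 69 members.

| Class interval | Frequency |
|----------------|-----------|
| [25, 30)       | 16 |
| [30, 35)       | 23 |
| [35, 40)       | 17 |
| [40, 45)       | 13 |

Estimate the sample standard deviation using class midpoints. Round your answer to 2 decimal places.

Midpoints: 27.5, 32.5, 37.5, 42.5
n = 69, Σfm = 2377.5, mean = 34.4565
Σfm² = 83781.25
Σf(m − x̄)² = Σfm² − (Σfm)²/n = 83781.25 − 2377.5²/69 = 1860.8696
Sample variance = 1860.8696 / 68 = 27.3657
Standard deviation = √27.3657 = 5.2312

5.23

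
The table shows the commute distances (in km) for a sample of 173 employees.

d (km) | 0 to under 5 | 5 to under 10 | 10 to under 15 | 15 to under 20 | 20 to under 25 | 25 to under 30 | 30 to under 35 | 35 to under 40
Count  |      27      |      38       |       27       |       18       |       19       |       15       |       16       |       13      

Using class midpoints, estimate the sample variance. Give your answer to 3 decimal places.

Midpoints: 2.5, 7.5, 12.5, 17.5, 22.5, 27.5, 32.5, 37.5
n = 173, Σfm = 2852.5, mean = 16.4884
Σfm² = 68181.25
Σf(m − x̄)² = Σfm² − (Σfm)²/n = 68181.25 − 2852.5²/173 = 21147.9769
Sample variance = 21147.9769 / 172 = 122.9534

122.953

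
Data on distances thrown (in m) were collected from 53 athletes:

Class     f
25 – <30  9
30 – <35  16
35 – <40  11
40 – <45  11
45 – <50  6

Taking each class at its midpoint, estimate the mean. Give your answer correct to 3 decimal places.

36.462

Midpoints: 27.5, 32.5, 37.5, 42.5, 47.5
Σfm = 9×27.5 + 16×32.5 + 11×37.5 + 11×42.5 + 6×47.5 = 1932.5
n = Σf = 53
Mean = 1932.5 / 53 = 36.4623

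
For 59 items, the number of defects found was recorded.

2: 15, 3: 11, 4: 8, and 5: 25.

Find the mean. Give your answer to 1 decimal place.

Values: 2, 3, 4, 5
Σfx = 15×2 + 11×3 + 8×4 + 25×5 = 220
n = Σf = 59
Mean = 220 / 59 = 3.7288

3.7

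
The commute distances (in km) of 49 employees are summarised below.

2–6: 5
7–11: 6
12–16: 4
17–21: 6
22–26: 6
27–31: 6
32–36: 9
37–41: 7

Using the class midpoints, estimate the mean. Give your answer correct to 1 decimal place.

Midpoints: 4, 9, 14, 19, 24, 29, 34, 39
Σfm = 5×4 + 6×9 + 4×14 + 6×19 + 6×24 + 6×29 + 9×34 + 7×39 = 1141
n = Σf = 49
Mean = 1141 / 49 = 23.2857

23.3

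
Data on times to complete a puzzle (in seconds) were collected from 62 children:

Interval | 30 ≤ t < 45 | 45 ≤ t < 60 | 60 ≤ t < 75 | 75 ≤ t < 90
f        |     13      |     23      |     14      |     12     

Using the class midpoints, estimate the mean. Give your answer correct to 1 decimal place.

58.5

Midpoints: 37.5, 52.5, 67.5, 82.5
Σfm = 13×37.5 + 23×52.5 + 14×67.5 + 12×82.5 = 3630
n = Σf = 62
Mean = 3630 / 62 = 58.5484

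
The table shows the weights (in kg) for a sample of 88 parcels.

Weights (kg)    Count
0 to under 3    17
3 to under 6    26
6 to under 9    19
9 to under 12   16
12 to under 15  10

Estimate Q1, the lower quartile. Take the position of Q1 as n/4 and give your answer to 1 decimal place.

Cumulative frequencies: 17, 43, 62, 78, 88
n = 88; position = n/4 = 22.
This falls in the class 3 to under 6: L = 3, F = 17, f = 26, h = 3.
Lower quartile ≈ 3 + ((22 − 17) / 26) × 3 = 3.5769

3.6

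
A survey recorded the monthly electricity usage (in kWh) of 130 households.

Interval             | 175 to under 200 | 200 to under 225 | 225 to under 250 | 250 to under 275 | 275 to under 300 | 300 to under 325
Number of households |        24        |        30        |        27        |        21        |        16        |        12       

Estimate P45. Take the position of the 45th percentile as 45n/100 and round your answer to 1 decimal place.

229.2

Cumulative frequencies: 24, 54, 81, 102, 118, 130
n = 130; position = 45n/100 = 58.5.
This falls in the class 225 to under 250: L = 225, F = 54, f = 27, h = 25.
45th percentile ≈ 225 + ((58.5 − 54) / 27) × 25 = 229.1667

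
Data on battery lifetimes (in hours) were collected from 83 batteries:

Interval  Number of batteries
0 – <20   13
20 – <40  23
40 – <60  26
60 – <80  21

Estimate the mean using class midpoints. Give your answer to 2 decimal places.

Midpoints: 10, 30, 50, 70
Σfm = 13×10 + 23×30 + 26×50 + 21×70 = 3590
n = Σf = 83
Mean = 3590 / 83 = 43.2530

43.25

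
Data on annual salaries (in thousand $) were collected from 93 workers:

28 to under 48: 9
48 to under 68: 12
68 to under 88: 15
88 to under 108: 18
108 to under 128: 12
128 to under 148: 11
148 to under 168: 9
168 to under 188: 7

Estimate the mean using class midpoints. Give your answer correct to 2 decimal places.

102.95

Midpoints: 38, 58, 78, 98, 118, 138, 158, 178
Σfm = 9×38 + 12×58 + 15×78 + 18×98 + 12×118 + 11×138 + 9×158 + 7×178 = 9574
n = Σf = 93
Mean = 9574 / 93 = 102.9462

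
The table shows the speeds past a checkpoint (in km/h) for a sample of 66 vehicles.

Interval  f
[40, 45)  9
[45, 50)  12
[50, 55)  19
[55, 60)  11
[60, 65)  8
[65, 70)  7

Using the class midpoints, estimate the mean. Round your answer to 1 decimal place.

Midpoints: 42.5, 47.5, 52.5, 57.5, 62.5, 67.5
Σfm = 9×42.5 + 12×47.5 + 19×52.5 + 11×57.5 + 8×62.5 + 7×67.5 = 3555
n = Σf = 66
Mean = 3555 / 66 = 53.8636

53.9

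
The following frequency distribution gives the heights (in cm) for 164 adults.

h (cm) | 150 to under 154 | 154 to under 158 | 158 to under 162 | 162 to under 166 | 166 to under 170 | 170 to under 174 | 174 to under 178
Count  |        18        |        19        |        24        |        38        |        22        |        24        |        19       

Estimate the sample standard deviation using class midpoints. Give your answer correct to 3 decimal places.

Midpoints: 152, 156, 160, 164, 168, 172, 176
n = 164, Σfm = 26940, mean = 164.2683
Σfm² = 4434192
Σf(m − x̄)² = Σfm² − (Σfm)²/n = 4434192 − 26940²/164 = 8804.1951
Sample variance = 8804.1951 / 163 = 54.0135
Standard deviation = √54.0135 = 7.3494

7.349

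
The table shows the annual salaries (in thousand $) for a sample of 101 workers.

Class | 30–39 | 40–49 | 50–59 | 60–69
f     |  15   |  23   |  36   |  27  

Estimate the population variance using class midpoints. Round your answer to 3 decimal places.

102.284

Midpoints: 34.5, 44.5, 54.5, 64.5
n = 101, Σfm = 5244.5, mean = 51.9257
Σfm² = 282655.25
Σf(m − x̄)² = Σfm² − (Σfm)²/n = 282655.25 − 5244.5²/101 = 10330.6931
Population variance = 10330.6931 / 101 = 102.2841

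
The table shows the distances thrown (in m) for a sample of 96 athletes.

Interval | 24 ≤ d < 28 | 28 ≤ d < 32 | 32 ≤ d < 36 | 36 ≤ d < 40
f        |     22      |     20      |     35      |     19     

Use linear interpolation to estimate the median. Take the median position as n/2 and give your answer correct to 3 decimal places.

32.686

Cumulative frequencies: 22, 42, 77, 96
n = 96; position = n/2 = 48.
This falls in the class 32 ≤ d < 36: L = 32, F = 42, f = 35, h = 4.
Median ≈ 32 + ((48 − 42) / 35) × 4 = 32.6857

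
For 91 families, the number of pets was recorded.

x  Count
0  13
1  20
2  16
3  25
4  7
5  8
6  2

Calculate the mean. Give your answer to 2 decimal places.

2.27

Values: 0, 1, 2, 3, 4, 5, 6
Σfx = 13×0 + 20×1 + 16×2 + 25×3 + 7×4 + 8×5 + 2×6 = 207
n = Σf = 91
Mean = 207 / 91 = 2.2747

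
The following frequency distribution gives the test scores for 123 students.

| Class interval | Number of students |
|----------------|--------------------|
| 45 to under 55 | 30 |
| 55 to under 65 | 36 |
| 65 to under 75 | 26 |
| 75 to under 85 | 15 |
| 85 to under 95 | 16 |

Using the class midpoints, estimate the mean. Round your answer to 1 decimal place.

66.0

Midpoints: 50, 60, 70, 80, 90
Σfm = 30×50 + 36×60 + 26×70 + 15×80 + 16×90 = 8120
n = Σf = 123
Mean = 8120 / 123 = 66.0163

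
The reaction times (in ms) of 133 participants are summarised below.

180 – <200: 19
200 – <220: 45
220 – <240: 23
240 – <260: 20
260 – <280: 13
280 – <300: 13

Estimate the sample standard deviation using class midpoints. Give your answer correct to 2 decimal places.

30.65

Midpoints: 190, 210, 230, 250, 270, 290
n = 133, Σfm = 30630, mean = 230.3008
Σfm² = 7178100
Σf(m − x̄)² = Σfm² − (Σfm)²/n = 7178100 − 30630²/133 = 123987.9699
Sample variance = 123987.9699 / 132 = 939.3028
Standard deviation = √939.3028 = 30.6480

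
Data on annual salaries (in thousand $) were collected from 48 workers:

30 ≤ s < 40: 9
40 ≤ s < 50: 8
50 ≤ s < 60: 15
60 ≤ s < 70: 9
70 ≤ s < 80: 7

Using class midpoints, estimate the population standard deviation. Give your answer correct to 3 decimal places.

12.975

Midpoints: 35, 45, 55, 65, 75
n = 48, Σfm = 2610, mean = 54.3750
Σfm² = 150000
Σf(m − x̄)² = Σfm² − (Σfm)²/n = 150000 − 2610²/48 = 8081.2500
Population variance = 8081.2500 / 48 = 168.3594
Standard deviation = √168.3594 = 12.9753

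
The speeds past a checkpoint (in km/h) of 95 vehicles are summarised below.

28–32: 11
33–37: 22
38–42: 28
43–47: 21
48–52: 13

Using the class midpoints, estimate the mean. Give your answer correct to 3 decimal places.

Midpoints: 30, 35, 40, 45, 50
Σfm = 11×30 + 22×35 + 28×40 + 21×45 + 13×50 = 3815
n = Σf = 95
Mean = 3815 / 95 = 40.1579

40.158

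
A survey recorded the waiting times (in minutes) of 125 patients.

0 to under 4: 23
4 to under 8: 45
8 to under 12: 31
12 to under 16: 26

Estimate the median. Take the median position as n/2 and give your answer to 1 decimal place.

Cumulative frequencies: 23, 68, 99, 125
n = 125; position = n/2 = 62.5.
This falls in the class 4 to under 8: L = 4, F = 23, f = 45, h = 4.
Median ≈ 4 + ((62.5 − 23) / 45) × 4 = 7.5111

7.5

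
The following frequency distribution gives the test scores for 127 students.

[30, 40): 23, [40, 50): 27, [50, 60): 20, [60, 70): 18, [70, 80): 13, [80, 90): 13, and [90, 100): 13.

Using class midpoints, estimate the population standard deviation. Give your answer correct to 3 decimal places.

19.516

Midpoints: 35, 45, 55, 65, 75, 85, 95
n = 127, Σfm = 7605, mean = 59.8819
Σfm² = 503775
Σf(m − x̄)² = Σfm² − (Σfm)²/n = 503775 − 7605²/127 = 48373.2283
Population variance = 48373.2283 / 127 = 380.8916
Standard deviation = √380.8916 = 19.5164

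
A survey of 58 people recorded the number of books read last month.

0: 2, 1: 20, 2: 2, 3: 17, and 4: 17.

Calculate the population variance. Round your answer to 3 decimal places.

1.732

Values: 0, 1, 2, 3, 4
n = 58, Σfx = 143, mean = 2.4655
Σfx² = 453
Σf(x − x̄)² = Σfx² − (Σfx)²/n = 453 − 143²/58 = 100.4310
Population variance = 100.4310 / 58 = 1.7316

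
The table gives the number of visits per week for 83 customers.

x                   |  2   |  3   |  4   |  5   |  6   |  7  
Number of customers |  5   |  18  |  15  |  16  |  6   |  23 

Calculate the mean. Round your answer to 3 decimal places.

Values: 2, 3, 4, 5, 6, 7
Σfx = 5×2 + 18×3 + 15×4 + 16×5 + 6×6 + 23×7 = 401
n = Σf = 83
Mean = 401 / 83 = 4.8313

4.831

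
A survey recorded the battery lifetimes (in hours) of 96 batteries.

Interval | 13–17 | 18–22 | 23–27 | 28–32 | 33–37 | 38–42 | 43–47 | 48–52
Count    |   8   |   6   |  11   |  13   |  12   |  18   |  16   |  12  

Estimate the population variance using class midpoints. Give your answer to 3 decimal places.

111.716

Midpoints: 15, 20, 25, 30, 35, 40, 45, 50
n = 96, Σfm = 3365, mean = 35.0521
Σfm² = 128675
Σf(m − x̄)² = Σfm² − (Σfm)²/n = 128675 − 3365²/96 = 10724.7396
Population variance = 10724.7396 / 96 = 111.7160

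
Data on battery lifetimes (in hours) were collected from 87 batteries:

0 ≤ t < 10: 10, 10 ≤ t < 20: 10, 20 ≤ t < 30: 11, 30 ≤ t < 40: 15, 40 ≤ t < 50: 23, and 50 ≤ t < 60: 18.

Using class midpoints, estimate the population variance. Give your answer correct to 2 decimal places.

271.21

Midpoints: 5, 15, 25, 35, 45, 55
n = 87, Σfm = 3025, mean = 34.7701
Σfm² = 128775
Σf(m − x̄)² = Σfm² − (Σfm)²/n = 128775 − 3025²/87 = 23595.4023
Population variance = 23595.4023 / 87 = 271.2115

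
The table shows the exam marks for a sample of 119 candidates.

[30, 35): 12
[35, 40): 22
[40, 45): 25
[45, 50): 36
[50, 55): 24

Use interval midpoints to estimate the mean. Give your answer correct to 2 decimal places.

44.10

Midpoints: 32.5, 37.5, 42.5, 47.5, 52.5
Σfm = 12×32.5 + 22×37.5 + 25×42.5 + 36×47.5 + 24×52.5 = 5247.5
n = Σf = 119
Mean = 5247.5 / 119 = 44.0966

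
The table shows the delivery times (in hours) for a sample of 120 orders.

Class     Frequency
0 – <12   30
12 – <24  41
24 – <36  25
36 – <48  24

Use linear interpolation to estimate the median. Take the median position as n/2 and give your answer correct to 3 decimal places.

Cumulative frequencies: 30, 71, 96, 120
n = 120; position = n/2 = 60.
This falls in the class 12 – <24: L = 12, F = 30, f = 41, h = 12.
Median ≈ 12 + ((60 − 30) / 41) × 12 = 20.7805

20.780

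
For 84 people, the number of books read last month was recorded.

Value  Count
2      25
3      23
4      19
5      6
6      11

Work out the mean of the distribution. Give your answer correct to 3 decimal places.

3.464

Values: 2, 3, 4, 5, 6
Σfx = 25×2 + 23×3 + 19×4 + 6×5 + 11×6 = 291
n = Σf = 84
Mean = 291 / 84 = 3.4643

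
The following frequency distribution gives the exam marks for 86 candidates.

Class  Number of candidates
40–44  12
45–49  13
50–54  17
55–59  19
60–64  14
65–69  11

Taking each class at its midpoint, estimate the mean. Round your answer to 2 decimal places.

54.50

Midpoints: 42, 47, 52, 57, 62, 67
Σfm = 12×42 + 13×47 + 17×52 + 19×57 + 14×62 + 11×67 = 4687
n = Σf = 86
Mean = 4687 / 86 = 54.5000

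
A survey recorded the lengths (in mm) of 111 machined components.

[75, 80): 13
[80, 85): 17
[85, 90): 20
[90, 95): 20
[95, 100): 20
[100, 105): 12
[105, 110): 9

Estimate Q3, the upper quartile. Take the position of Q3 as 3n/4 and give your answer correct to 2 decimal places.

98.31

Cumulative frequencies: 13, 30, 50, 70, 90, 102, 111
n = 111; position = 3n/4 = 83.25.
This falls in the class [95, 100): L = 95, F = 70, f = 20, h = 5.
Upper quartile ≈ 95 + ((83.25 − 70) / 20) × 5 = 98.3125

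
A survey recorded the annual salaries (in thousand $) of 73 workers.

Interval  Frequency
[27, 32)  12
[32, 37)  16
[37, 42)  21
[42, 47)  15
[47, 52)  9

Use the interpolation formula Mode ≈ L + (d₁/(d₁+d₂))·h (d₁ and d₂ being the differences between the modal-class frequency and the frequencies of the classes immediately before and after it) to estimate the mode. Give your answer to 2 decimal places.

39.27

Modal class: [37, 42) (highest frequency 21).
d₁ = 21 − 16 = 5, d₂ = 21 − 15 = 6
Mode ≈ 37 + (5/(5+6)) × 5 = 37 + 2.2727 = 39.2727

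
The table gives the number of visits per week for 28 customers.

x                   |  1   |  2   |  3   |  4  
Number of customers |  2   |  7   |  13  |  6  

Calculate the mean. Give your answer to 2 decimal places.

Values: 1, 2, 3, 4
Σfx = 2×1 + 7×2 + 13×3 + 6×4 = 79
n = Σf = 28
Mean = 79 / 28 = 2.8214

2.82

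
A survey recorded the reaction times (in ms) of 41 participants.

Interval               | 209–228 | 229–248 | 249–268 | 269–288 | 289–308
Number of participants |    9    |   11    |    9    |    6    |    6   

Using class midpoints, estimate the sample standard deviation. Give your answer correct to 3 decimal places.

27.212

Midpoints: 218.5, 238.5, 258.5, 278.5, 298.5
n = 41, Σfm = 10378.5, mean = 253.1341
Σfm² = 2656772.25
Σf(m − x̄)² = Σfm² − (Σfm)²/n = 2656772.25 − 10378.5²/41 = 29619.5122
Sample variance = 29619.5122 / 40 = 740.4878
Standard deviation = √740.4878 = 27.2119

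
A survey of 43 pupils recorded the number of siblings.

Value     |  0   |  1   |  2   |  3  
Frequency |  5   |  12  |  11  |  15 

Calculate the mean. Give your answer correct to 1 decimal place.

Values: 0, 1, 2, 3
Σfx = 5×0 + 12×1 + 11×2 + 15×3 = 79
n = Σf = 43
Mean = 79 / 43 = 1.8372

1.8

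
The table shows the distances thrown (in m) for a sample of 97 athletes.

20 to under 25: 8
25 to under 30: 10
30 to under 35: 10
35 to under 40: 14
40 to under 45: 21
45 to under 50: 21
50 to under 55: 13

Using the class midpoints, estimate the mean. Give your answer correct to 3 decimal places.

Midpoints: 22.5, 27.5, 32.5, 37.5, 42.5, 47.5, 52.5
Σfm = 8×22.5 + 10×27.5 + 10×32.5 + 14×37.5 + 21×42.5 + 21×47.5 + 13×52.5 = 3877.5
n = Σf = 97
Mean = 3877.5 / 97 = 39.9742

39.974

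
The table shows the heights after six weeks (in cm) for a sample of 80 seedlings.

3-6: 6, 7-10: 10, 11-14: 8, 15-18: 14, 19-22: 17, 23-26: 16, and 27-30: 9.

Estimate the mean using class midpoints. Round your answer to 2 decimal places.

18.00

Midpoints: 4.5, 8.5, 12.5, 16.5, 20.5, 24.5, 28.5
Σfm = 6×4.5 + 10×8.5 + 8×12.5 + 14×16.5 + 17×20.5 + 16×24.5 + 9×28.5 = 1440
n = Σf = 80
Mean = 1440 / 80 = 18.0000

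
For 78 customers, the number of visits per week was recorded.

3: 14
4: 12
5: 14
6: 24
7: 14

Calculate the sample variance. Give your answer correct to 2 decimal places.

Values: 3, 4, 5, 6, 7
n = 78, Σfx = 402, mean = 5.1538
Σfx² = 2218
Σf(x − x̄)² = Σfx² − (Σfx)²/n = 2218 − 402²/78 = 146.1538
Sample variance = 146.1538 / 77 = 1.8981

1.90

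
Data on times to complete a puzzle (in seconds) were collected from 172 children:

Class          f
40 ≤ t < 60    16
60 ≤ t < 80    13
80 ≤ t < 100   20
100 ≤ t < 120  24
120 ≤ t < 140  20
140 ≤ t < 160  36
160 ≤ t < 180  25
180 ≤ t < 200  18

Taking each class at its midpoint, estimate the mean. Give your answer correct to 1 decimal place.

Midpoints: 50, 70, 90, 110, 130, 150, 170, 190
Σfm = 16×50 + 13×70 + 20×90 + 24×110 + 20×130 + 36×150 + 25×170 + 18×190 = 21820
n = Σf = 172
Mean = 21820 / 172 = 126.8605

126.9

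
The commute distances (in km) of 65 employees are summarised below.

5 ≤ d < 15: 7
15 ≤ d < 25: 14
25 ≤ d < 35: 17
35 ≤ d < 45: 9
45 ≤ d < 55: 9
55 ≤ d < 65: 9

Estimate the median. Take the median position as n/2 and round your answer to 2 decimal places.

Cumulative frequencies: 7, 21, 38, 47, 56, 65
n = 65; position = n/2 = 32.5.
This falls in the class 25 ≤ d < 35: L = 25, F = 21, f = 17, h = 10.
Median ≈ 25 + ((32.5 − 21) / 17) × 10 = 31.7647

31.76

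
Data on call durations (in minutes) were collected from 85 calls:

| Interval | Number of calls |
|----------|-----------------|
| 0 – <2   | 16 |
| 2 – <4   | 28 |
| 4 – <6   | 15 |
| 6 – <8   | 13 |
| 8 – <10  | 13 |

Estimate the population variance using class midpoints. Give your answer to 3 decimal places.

Midpoints: 1, 3, 5, 7, 9
n = 85, Σfm = 383, mean = 4.5059
Σfm² = 2333
Σf(m − x̄)² = Σfm² − (Σfm)²/n = 2333 − 383²/85 = 607.2471
Population variance = 607.2471 / 85 = 7.1441

7.144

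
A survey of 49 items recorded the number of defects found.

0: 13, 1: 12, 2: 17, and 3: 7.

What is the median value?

1

Cumulative frequencies: 13, 25, 42, 49
n = 49, so the median is the value in position (n+1)/2 = 25.
Position 25 falls at value 1.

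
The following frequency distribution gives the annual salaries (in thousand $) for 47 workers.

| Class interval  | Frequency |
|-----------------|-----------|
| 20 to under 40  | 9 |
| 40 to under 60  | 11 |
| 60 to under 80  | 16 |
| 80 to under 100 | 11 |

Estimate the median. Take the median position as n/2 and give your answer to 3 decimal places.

64.375

Cumulative frequencies: 9, 20, 36, 47
n = 47; position = n/2 = 23.5.
This falls in the class 60 to under 80: L = 60, F = 20, f = 16, h = 20.
Median ≈ 60 + ((23.5 − 20) / 16) × 20 = 64.3750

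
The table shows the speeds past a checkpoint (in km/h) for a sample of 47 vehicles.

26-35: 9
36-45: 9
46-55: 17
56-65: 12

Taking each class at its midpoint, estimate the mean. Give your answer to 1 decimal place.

47.3

Midpoints: 30.5, 40.5, 50.5, 60.5
Σfm = 9×30.5 + 9×40.5 + 17×50.5 + 12×60.5 = 2223.5
n = Σf = 47
Mean = 2223.5 / 47 = 47.3085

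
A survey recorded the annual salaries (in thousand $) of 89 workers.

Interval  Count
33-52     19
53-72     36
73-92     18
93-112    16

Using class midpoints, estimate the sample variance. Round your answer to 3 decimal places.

Midpoints: 42.5, 62.5, 82.5, 102.5
n = 89, Σfm = 6182.5, mean = 69.4663
Σfm² = 465556.25
Σf(m − x̄)² = Σfm² − (Σfm)²/n = 465556.25 − 6182.5²/89 = 36080.8989
Sample variance = 36080.8989 / 88 = 410.0102

410.010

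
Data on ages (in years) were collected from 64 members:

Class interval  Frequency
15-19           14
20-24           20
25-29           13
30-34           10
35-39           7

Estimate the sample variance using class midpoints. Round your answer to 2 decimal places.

Midpoints: 17, 22, 27, 32, 37
n = 64, Σfm = 1608, mean = 25.1250
Σfm² = 43026
Σf(m − x̄)² = Σfm² − (Σfm)²/n = 43026 − 1608²/64 = 2625.0000
Sample variance = 2625.0000 / 63 = 41.6667

41.67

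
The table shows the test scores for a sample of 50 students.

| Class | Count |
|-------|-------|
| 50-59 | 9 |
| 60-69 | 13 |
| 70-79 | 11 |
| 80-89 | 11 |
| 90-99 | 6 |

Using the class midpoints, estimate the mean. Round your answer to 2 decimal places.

Midpoints: 54.5, 64.5, 74.5, 84.5, 94.5
Σfm = 9×54.5 + 13×64.5 + 11×74.5 + 11×84.5 + 6×94.5 = 3645
n = Σf = 50
Mean = 3645 / 50 = 72.9000

72.90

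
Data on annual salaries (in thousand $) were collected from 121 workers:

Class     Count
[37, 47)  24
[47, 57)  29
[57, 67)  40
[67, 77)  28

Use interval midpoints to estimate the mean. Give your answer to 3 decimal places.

Midpoints: 42, 52, 62, 72
Σfm = 24×42 + 29×52 + 40×62 + 28×72 = 7012
n = Σf = 121
Mean = 7012 / 121 = 57.9504

57.950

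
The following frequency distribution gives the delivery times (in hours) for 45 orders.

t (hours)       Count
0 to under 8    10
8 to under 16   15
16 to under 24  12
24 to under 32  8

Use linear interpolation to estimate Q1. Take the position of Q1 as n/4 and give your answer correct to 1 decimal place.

8.7

Cumulative frequencies: 10, 25, 37, 45
n = 45; position = n/4 = 11.25.
This falls in the class 8 to under 16: L = 8, F = 10, f = 15, h = 8.
Lower quartile ≈ 8 + ((11.25 − 10) / 15) × 8 = 8.6667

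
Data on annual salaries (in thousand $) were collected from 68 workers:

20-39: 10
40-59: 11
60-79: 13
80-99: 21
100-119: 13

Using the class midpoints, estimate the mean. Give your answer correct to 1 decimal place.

Midpoints: 29.5, 49.5, 69.5, 89.5, 109.5
Σfm = 10×29.5 + 11×49.5 + 13×69.5 + 21×89.5 + 13×109.5 = 5046
n = Σf = 68
Mean = 5046 / 68 = 74.2059

74.2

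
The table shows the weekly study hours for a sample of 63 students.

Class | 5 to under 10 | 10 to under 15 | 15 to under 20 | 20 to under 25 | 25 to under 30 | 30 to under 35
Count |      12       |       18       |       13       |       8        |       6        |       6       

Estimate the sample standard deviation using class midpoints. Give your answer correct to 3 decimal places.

Midpoints: 7.5, 12.5, 17.5, 22.5, 27.5, 32.5
n = 63, Σfm = 1082.5, mean = 17.1825
Σfm² = 22393.75
Σf(m − x̄)² = Σfm² − (Σfm)²/n = 22393.75 − 1082.5²/63 = 3793.6508
Sample variance = 3793.6508 / 62 = 61.1879
Standard deviation = √61.1879 = 7.8223

7.822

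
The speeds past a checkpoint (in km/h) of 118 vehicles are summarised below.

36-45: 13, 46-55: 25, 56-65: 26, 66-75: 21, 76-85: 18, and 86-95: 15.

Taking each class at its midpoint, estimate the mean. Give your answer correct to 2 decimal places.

64.82

Midpoints: 40.5, 50.5, 60.5, 70.5, 80.5, 90.5
Σfm = 13×40.5 + 25×50.5 + 26×60.5 + 21×70.5 + 18×80.5 + 15×90.5 = 7649
n = Σf = 118
Mean = 7649 / 118 = 64.8220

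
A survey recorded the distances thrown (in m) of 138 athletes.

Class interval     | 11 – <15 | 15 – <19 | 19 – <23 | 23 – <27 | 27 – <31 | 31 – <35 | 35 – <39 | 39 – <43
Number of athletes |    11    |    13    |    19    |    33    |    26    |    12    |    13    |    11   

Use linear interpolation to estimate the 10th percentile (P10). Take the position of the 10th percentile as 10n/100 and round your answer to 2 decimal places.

Cumulative frequencies: 11, 24, 43, 76, 102, 114, 127, 138
n = 138; position = 10n/100 = 13.8.
This falls in the class 15 – <19: L = 15, F = 11, f = 13, h = 4.
10th percentile ≈ 15 + ((13.8 − 11) / 13) × 4 = 15.8615

15.86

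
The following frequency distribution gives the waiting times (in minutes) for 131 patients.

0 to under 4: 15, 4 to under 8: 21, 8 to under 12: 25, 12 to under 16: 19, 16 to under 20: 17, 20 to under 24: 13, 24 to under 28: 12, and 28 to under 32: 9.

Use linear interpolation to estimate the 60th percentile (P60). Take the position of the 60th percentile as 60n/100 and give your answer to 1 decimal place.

15.7

Cumulative frequencies: 15, 36, 61, 80, 97, 110, 122, 131
n = 131; position = 60n/100 = 78.6.
This falls in the class 12 to under 16: L = 12, F = 61, f = 19, h = 4.
60th percentile ≈ 12 + ((78.6 − 61) / 19) × 4 = 15.7053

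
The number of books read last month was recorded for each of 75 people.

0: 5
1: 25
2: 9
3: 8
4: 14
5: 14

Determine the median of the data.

2

Cumulative frequencies: 5, 30, 39, 47, 61, 75
n = 75, so the median is the value in position (n+1)/2 = 38.
Position 38 falls at value 2.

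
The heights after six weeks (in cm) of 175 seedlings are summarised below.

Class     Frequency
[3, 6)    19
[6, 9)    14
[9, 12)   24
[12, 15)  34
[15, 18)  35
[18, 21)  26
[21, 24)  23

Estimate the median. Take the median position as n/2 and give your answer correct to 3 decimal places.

14.691

Cumulative frequencies: 19, 33, 57, 91, 126, 152, 175
n = 175; position = n/2 = 87.5.
This falls in the class [12, 15): L = 12, F = 57, f = 34, h = 3.
Median ≈ 12 + ((87.5 − 57) / 34) × 3 = 14.6912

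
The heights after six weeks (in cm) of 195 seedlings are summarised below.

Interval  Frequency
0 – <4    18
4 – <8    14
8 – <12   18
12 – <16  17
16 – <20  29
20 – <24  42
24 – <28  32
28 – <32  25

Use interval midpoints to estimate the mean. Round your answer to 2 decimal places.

Midpoints: 2, 6, 10, 14, 18, 22, 26, 30
Σfm = 18×2 + 14×6 + 18×10 + 17×14 + 29×18 + 42×22 + 32×26 + 25×30 = 3566
n = Σf = 195
Mean = 3566 / 195 = 18.2872

18.29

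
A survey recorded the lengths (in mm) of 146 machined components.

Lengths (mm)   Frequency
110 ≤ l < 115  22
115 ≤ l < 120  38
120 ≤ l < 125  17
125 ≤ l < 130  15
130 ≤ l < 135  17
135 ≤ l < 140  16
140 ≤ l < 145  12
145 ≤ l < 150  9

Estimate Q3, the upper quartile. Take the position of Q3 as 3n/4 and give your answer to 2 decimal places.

Cumulative frequencies: 22, 60, 77, 92, 109, 125, 137, 146
n = 146; position = 3n/4 = 109.5.
This falls in the class 135 ≤ l < 140: L = 135, F = 109, f = 16, h = 5.
Upper quartile ≈ 135 + ((109.5 − 109) / 16) × 5 = 135.1562

135.16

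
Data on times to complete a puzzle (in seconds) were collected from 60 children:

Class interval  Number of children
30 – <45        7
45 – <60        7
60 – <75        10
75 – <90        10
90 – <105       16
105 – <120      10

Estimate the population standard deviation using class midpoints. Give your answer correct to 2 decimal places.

24.16

Midpoints: 37.5, 52.5, 67.5, 82.5, 97.5, 112.5
n = 60, Σfm = 4815, mean = 80.2500
Σfm² = 421425
Σf(m − x̄)² = Σfm² − (Σfm)²/n = 421425 − 4815²/60 = 35021.2500
Population variance = 35021.2500 / 60 = 583.6875
Standard deviation = √583.6875 = 24.1596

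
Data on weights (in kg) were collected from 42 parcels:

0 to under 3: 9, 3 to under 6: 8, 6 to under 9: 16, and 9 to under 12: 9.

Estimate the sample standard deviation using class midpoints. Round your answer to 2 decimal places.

Midpoints: 1.5, 4.5, 7.5, 10.5
n = 42, Σfm = 264, mean = 6.2857
Σfm² = 2074.5
Σf(m − x̄)² = Σfm² − (Σfm)²/n = 2074.5 − 264²/42 = 415.0714
Sample variance = 415.0714 / 41 = 10.1237
Standard deviation = √10.1237 = 3.1818

3.18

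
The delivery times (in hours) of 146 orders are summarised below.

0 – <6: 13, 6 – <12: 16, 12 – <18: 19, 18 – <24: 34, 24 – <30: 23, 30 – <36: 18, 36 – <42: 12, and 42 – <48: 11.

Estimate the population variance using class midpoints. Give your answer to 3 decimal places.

138.712

Midpoints: 3, 9, 15, 21, 27, 33, 39, 45
n = 146, Σfm = 3360, mean = 23.0137
Σfm² = 97578
Σf(m − x̄)² = Σfm² − (Σfm)²/n = 97578 − 3360²/146 = 20251.9726
Population variance = 20251.9726 / 146 = 138.7121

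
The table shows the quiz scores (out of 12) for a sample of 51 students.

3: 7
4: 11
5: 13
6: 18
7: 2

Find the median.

Cumulative frequencies: 7, 18, 31, 49, 51
n = 51, so the median is the value in position (n+1)/2 = 26.
Position 26 falls at value 5.

5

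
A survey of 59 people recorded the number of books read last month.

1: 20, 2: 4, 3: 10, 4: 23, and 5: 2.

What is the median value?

Cumulative frequencies: 20, 24, 34, 57, 59
n = 59, so the median is the value in position (n+1)/2 = 30.
Position 30 falls at value 3.

3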